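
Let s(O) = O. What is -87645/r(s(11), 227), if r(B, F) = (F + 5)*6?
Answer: -29215/464 ≈ -62.963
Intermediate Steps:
r(B, F) = 30 + 6*F (r(B, F) = (5 + F)*6 = 30 + 6*F)
-87645/r(s(11), 227) = -87645/(30 + 6*227) = -87645/(30 + 1362) = -87645/1392 = -87645*1/1392 = -29215/464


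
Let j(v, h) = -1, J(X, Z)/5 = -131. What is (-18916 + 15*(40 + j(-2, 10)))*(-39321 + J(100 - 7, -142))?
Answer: 732800056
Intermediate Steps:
J(X, Z) = -655 (J(X, Z) = 5*(-131) = -655)
(-18916 + 15*(40 + j(-2, 10)))*(-39321 + J(100 - 7, -142)) = (-18916 + 15*(40 - 1))*(-39321 - 655) = (-18916 + 15*39)*(-39976) = (-18916 + 585)*(-39976) = -18331*(-39976) = 732800056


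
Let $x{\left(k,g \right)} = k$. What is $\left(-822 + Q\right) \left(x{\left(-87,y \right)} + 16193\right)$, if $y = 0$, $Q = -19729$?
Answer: $-330994406$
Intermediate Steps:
$\left(-822 + Q\right) \left(x{\left(-87,y \right)} + 16193\right) = \left(-822 - 19729\right) \left(-87 + 16193\right) = \left(-20551\right) 16106 = -330994406$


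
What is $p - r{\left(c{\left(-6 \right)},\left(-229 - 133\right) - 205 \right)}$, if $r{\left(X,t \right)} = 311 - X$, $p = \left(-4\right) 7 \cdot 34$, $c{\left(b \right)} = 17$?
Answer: $-1246$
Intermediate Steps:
$p = -952$ ($p = \left(-28\right) 34 = -952$)
$p - r{\left(c{\left(-6 \right)},\left(-229 - 133\right) - 205 \right)} = -952 - \left(311 - 17\right) = -952 - 294 = -1246$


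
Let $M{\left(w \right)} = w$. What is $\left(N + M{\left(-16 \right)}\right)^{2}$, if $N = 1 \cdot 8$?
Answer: $64$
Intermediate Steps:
$N = 8$
$\left(N + M{\left(-16 \right)}\right)^{2} = \left(8 - 16\right)^{2} = \left(-8\right)^{2} = 64$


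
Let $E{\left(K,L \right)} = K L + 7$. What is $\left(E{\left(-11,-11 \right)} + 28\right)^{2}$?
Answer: $24336$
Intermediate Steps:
$E{\left(K,L \right)} = 7 + K L$
$\left(E{\left(-11,-11 \right)} + 28\right)^{2} = \left(\left(7 - -121\right) + 28\right)^{2} = \left(\left(7 + 121\right) + 28\right)^{2} = \left(128 + 28\right)^{2} = 156^{2} = 24336$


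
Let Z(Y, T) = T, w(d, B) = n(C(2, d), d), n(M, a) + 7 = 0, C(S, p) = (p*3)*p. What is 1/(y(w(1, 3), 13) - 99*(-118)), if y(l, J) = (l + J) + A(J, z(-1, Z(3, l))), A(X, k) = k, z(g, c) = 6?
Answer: 1/11694 ≈ 8.5514e-5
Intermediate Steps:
C(S, p) = 3*p² (C(S, p) = (3*p)*p = 3*p²)
n(M, a) = -7 (n(M, a) = -7 + 0 = -7)
w(d, B) = -7
y(l, J) = 6 + J + l (y(l, J) = (l + J) + 6 = (J + l) + 6 = 6 + J + l)
1/(y(w(1, 3), 13) - 99*(-118)) = 1/((6 + 13 - 7) - 99*(-118)) = 1/(12 + 11682) = 1/11694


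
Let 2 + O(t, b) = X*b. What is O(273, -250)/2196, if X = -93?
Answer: 5812/549 ≈ 10.587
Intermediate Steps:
O(t, b) = -2 - 93*b
O(273, -250)/2196 = (-2 - 93*(-250))/2196 = (-2 + 23250)*(1/2196) = 23248*(1/2196) = 5812/549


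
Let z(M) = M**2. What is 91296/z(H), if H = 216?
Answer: 317/162 ≈ 1.9568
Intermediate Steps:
91296/z(H) = 91296/(216**2) = 91296/46656 = 91296*(1/46656) = 317/162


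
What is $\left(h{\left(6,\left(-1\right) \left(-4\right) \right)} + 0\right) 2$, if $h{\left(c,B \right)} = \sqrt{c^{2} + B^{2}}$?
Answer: $4 \sqrt{13} \approx 14.422$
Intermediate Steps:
$h{\left(c,B \right)} = \sqrt{B^{2} + c^{2}}$
$\left(h{\left(6,\left(-1\right) \left(-4\right) \right)} + 0\right) 2 = \left(\sqrt{\left(\left(-1\right) \left(-4\right)\right)^{2} + 6^{2}} + 0\right) 2 = \left(\sqrt{4^{2} + 36} + 0\right) 2 = \left(\sqrt{16 + 36} + 0\right) 2 = \left(\sqrt{52} + 0\right) 2 = \left(2 \sqrt{13} + 0\right) 2 = 2 \sqrt{13} \cdot 2 = 4 \sqrt{13}$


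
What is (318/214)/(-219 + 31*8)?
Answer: 159/3103 ≈ 0.051241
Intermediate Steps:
(318/214)/(-219 + 31*8) = (318*(1/214))/(-219 + 248) = (159/107)/29 = (159/107)*(1/29) = 159/3103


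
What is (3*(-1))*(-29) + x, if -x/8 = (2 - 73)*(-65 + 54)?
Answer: -6161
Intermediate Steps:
x = -6248 (x = -8*(2 - 73)*(-65 + 54) = -(-568)*(-11) = -8*781 = -6248)
(3*(-1))*(-29) + x = (3*(-1))*(-29) - 6248 = -3*(-29) - 6248 = 87 - 6248 = -6161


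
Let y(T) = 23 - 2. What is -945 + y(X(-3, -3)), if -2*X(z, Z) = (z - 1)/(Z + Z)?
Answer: -924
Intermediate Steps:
X(z, Z) = -(-1 + z)/(4*Z) (X(z, Z) = -(z - 1)/(2*(Z + Z)) = -(-1 + z)/(2*(2*Z)) = -(-1 + z)*1/(2*Z)/2 = -(-1 + z)/(4*Z))
y(T) = 21
-945 + y(X(-3, -3)) = -945 + 21 = -924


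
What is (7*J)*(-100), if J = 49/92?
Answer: -8575/23 ≈ -372.83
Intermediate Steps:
J = 49/92 (J = 49*(1/92) = 49/92 ≈ 0.53261)
(7*J)*(-100) = (7*(49/92))*(-100) = (343/92)*(-100) = -8575/23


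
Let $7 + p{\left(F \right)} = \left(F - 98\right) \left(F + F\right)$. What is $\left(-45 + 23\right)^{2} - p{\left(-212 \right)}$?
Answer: $-130949$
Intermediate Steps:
$p{\left(F \right)} = -7 + 2 F \left(-98 + F\right)$ ($p{\left(F \right)} = -7 + \left(F - 98\right) \left(F + F\right) = -7 + \left(-98 + F\right) 2 F = -7 + 2 F \left(-98 + F\right)$)
$\left(-45 + 23\right)^{2} - p{\left(-212 \right)} = \left(-45 + 23\right)^{2} - \left(-7 - -41552 + 2 \left(-212\right)^{2}\right) = \left(-22\right)^{2} - \left(-7 + 41552 + 2 \cdot 44944\right) = 484 - \left(-7 + 41552 + 89888\right) = 484 - 131433 = -130949$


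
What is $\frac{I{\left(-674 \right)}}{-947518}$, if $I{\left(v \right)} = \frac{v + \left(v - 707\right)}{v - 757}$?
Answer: $- \frac{685}{451966086} \approx -1.5156 \cdot 10^{-6}$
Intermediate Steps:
$I{\left(v \right)} = \frac{-707 + 2 v}{-757 + v}$ ($I{\left(v \right)} = \frac{v + \left(-707 + v\right)}{-757 + v} = \frac{-707 + 2 v}{-757 + v}$)
$\frac{I{\left(-674 \right)}}{-947518} = \frac{\frac{1}{-757 - 674} \left(-707 + 2 \left(-674\right)\right)}{-947518} = \frac{-707 - 1348}{-1431} \left(- \frac{1}{947518}\right) = \left(- \frac{1}{1431}\right) \left(-2055\right) \left(- \frac{1}{947518}\right) = \frac{685}{477} \left(- \frac{1}{947518}\right) = - \frac{685}{451966086}$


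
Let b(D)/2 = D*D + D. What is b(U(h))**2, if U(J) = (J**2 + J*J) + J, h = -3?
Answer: 230400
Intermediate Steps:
U(J) = J + 2*J**2 (U(J) = (J**2 + J**2) + J = 2*J**2 + J = J + 2*J**2)
b(D) = 2*D + 2*D**2 (b(D) = 2*(D*D + D) = 2*(D**2 + D) = 2*(D + D**2) = 2*D + 2*D**2)
b(U(h))**2 = (2*(-3*(1 + 2*(-3)))*(1 - 3*(1 + 2*(-3))))**2 = (2*(-3*(1 - 6))*(1 - 3*(1 - 6)))**2 = (2*(-3*(-5))*(1 - 3*(-5)))**2 = (2*15*(1 + 15))**2 = (2*15*16)**2 = 480**2 = 230400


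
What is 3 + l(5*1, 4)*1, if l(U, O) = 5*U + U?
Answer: 33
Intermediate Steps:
l(U, O) = 6*U
3 + l(5*1, 4)*1 = 3 + (6*(5*1))*1 = 3 + (6*5)*1 = 3 + 30*1 = 3 + 30 = 33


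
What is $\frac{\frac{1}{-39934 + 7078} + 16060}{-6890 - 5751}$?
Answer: $- \frac{527667359}{415332696} \approx -1.2705$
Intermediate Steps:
$\frac{\frac{1}{-39934 + 7078} + 16060}{-6890 - 5751} = \frac{\frac{1}{-32856} + 16060}{-12641} = \left(- \frac{1}{32856} + 16060\right) \left(- \frac{1}{12641}\right) = \frac{527667359}{32856} \left(- \frac{1}{12641}\right) = - \frac{527667359}{415332696}$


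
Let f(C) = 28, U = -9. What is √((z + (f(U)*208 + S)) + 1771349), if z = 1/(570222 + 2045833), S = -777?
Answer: √12157199045665173955/2616055 ≈ 1332.8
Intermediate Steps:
z = 1/2616055 ≈ 3.8226e-7
√((z + (f(U)*208 + S)) + 1771349) = √((1/2616055 + (28*208 - 777)) + 1771349) = √((1/2616055 + (5824 - 777)) + 1771349) = √((1/2616055 + 5047) + 1771349) = √(13203229586/2616055 + 1771349) = √(4647149637781/2616055) = √12157199045665173955/2616055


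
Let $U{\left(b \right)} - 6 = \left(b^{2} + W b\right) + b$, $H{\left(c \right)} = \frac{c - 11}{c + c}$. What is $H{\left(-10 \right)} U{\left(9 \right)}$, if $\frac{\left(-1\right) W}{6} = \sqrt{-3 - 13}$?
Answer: $\frac{504}{5} - \frac{1134 i}{5} \approx 100.8 - 226.8 i$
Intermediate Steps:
$W = - 24 i$ ($W = - 6 \sqrt{-3 - 13} = - 6 \sqrt{-16} = - 6 \cdot 4 i = - 24 i \approx - 24.0 i$)
$H{\left(c \right)} = \frac{-11 + c}{2 c}$
$U{\left(b \right)} = 6 + b + b^{2} - 24 i b$ ($U{\left(b \right)} = 6 + \left(\left(b^{2} + - 24 i b\right) + b\right) = 6 + \left(\left(b^{2} - 24 i b\right) + b\right) = 6 + \left(b + b^{2} - 24 i b\right) = 6 + b + b^{2} - 24 i b$)
$H{\left(-10 \right)} U{\left(9 \right)} = \frac{-11 - 10}{2 \left(-10\right)} \left(6 + 9 + 9^{2} - 24 i 9\right) = \frac{1}{2} \left(- \frac{1}{10}\right) \left(-21\right) \left(6 + 9 + 81 - 216 i\right) = \frac{21 \left(96 - 216 i\right)}{20} = \frac{504}{5} - \frac{1134 i}{5}$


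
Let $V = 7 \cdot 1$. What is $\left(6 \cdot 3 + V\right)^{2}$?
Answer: $625$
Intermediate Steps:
$V = 7$
$\left(6 \cdot 3 + V\right)^{2} = \left(6 \cdot 3 + 7\right)^{2} = \left(18 + 7\right)^{2} = 25^{2} = 625$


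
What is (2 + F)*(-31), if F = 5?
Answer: -217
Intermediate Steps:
(2 + F)*(-31) = (2 + 5)*(-31) = 7*(-31) = -217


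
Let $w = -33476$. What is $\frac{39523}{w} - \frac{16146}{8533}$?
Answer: $- \frac{38163185}{12419596} \approx -3.0728$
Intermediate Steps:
$\frac{39523}{w} - \frac{16146}{8533} = \frac{39523}{-33476} - \frac{16146}{8533} = 39523 \left(- \frac{1}{33476}\right) - \frac{702}{371} = - \frac{39523}{33476} - \frac{702}{371} = - \frac{38163185}{12419596}$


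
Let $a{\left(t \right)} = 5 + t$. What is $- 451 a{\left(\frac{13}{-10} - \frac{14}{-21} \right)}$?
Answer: $- \frac{59081}{30} \approx -1969.4$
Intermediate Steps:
$- 451 a{\left(\frac{13}{-10} - \frac{14}{-21} \right)} = - 451 \left(5 + \left(\frac{13}{-10} - \frac{14}{-21}\right)\right) = - 451 \left(5 + \left(13 \left(- \frac{1}{10}\right) - - \frac{2}{3}\right)\right) = - 451 \left(5 + \left(- \frac{13}{10} + \frac{2}{3}\right)\right) = - 451 \left(5 - \frac{19}{30}\right) = \left(-451\right) \frac{131}{30} = - \frac{59081}{30}$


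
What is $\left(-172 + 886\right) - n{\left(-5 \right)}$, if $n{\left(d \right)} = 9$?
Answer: $705$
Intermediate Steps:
$\left(-172 + 886\right) - n{\left(-5 \right)} = \left(-172 + 886\right) - 9 = 714 - 9 = 705$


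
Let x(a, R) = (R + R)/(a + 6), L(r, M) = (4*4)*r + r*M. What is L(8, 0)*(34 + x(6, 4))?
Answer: 13312/3 ≈ 4437.3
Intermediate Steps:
L(r, M) = 16*r + M*r
x(a, R) = 2*R/(6 + a) (x(a, R) = (2*R)/(6 + a) = 2*R/(6 + a))
L(8, 0)*(34 + x(6, 4)) = (8*(16 + 0))*(34 + 2*4/(6 + 6)) = (8*16)*(34 + 2*4/12) = 128*(34 + 2*4*(1/12)) = 128*(34 + ⅔) = 128*(104/3) = 13312/3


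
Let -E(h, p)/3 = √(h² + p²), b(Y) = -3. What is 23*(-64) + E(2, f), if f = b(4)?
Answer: -1472 - 3*√13 ≈ -1482.8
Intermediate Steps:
f = -3
E(h, p) = -3*√(h² + p²)
23*(-64) + E(2, f) = 23*(-64) - 3*√(2² + (-3)²) = -1472 - 3*√(4 + 9) = -1472 - 3*√13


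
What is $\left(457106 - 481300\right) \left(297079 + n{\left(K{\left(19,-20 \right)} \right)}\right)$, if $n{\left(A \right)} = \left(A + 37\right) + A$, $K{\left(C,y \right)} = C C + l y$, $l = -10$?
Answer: $-7215570172$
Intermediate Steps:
$K{\left(C,y \right)} = C^{2} - 10 y$ ($K{\left(C,y \right)} = C C - 10 y = C^{2} - 10 y$)
$n{\left(A \right)} = 37 + 2 A$ ($n{\left(A \right)} = \left(37 + A\right) + A = 37 + 2 A$)
$\left(457106 - 481300\right) \left(297079 + n{\left(K{\left(19,-20 \right)} \right)}\right) = \left(457106 - 481300\right) \left(297079 + \left(37 + 2 \left(19^{2} - -200\right)\right)\right) = - 24194 \left(297079 + \left(37 + 2 \left(361 + 200\right)\right)\right) = - 24194 \left(297079 + \left(37 + 2 \cdot 561\right)\right) = - 24194 \left(297079 + \left(37 + 1122\right)\right) = - 24194 \left(297079 + 1159\right) = \left(-24194\right) 298238 = -7215570172$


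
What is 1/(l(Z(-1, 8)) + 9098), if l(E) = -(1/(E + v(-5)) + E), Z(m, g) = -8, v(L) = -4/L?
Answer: 36/327821 ≈ 0.00010982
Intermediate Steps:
l(E) = -E - 1/(4/5 + E) (l(E) = -(1/(E - 4/(-5)) + E) = -(1/(E - 4*(-1/5)) + E) = -(1/(E + 4/5) + E) = -(1/(4/5 + E) + E) = -(E + 1/(4/5 + E)) = -E - 1/(4/5 + E))
1/(l(Z(-1, 8)) + 9098) = 1/((-5 - 5*(-8)**2 - 4*(-8))/(4 + 5*(-8)) + 9098) = 1/((-5 - 5*64 + 32)/(4 - 40) + 9098) = 1/((-5 - 320 + 32)/(-36) + 9098) = 1/(-1/36*(-293) + 9098) = 1/(293/36 + 9098) = 1/(327821/36) = 36/327821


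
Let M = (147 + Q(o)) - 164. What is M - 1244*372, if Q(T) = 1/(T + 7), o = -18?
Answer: -5090636/11 ≈ -4.6279e+5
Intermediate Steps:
Q(T) = 1/(7 + T)
M = -188/11 (M = (147 + 1/(7 - 18)) - 164 = (147 + 1/(-11)) - 164 = (147 - 1/11) - 164 = 1616/11 - 164 = -188/11 ≈ -17.091)
M - 1244*372 = -188/11 - 1244*372 = -188/11 - 462768 = -5090636/11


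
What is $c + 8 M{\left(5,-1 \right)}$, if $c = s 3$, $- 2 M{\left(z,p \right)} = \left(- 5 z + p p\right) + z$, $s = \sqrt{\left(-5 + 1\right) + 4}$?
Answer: $76$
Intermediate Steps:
$s = 0$ ($s = \sqrt{-4 + 4} = \sqrt{0} = 0$)
$M{\left(z,p \right)} = 2 z - \frac{p^{2}}{2}$ ($M{\left(z,p \right)} = - \frac{\left(- 5 z + p p\right) + z}{2} = - \frac{\left(- 5 z + p^{2}\right) + z}{2} = - \frac{\left(p^{2} - 5 z\right) + z}{2} = - \frac{p^{2} - 4 z}{2} = 2 z - \frac{p^{2}}{2}$)
$c = 0$ ($c = 0 \cdot 3 = 0$)
$c + 8 M{\left(5,-1 \right)} = 0 + 8 \left(2 \cdot 5 - \frac{\left(-1\right)^{2}}{2}\right) = 0 + 8 \left(10 - \frac{1}{2}\right) = 0 + 8 \cdot \frac{19}{2} = 0 + 76 = 76$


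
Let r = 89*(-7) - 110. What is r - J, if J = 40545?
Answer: -41278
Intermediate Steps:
r = -733 (r = -623 - 110 = -733)
r - J = -733 - 1*40545 = -733 - 40545 = -41278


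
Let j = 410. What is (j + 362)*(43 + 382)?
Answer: 328100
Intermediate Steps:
(j + 362)*(43 + 382) = (410 + 362)*(43 + 382) = 772*425 = 328100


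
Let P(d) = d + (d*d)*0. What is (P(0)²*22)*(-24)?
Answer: 0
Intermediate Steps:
P(d) = d (P(d) = d + d²*0 = d + 0 = d)
(P(0)²*22)*(-24) = (0²*22)*(-24) = (0*22)*(-24) = 0*(-24) = 0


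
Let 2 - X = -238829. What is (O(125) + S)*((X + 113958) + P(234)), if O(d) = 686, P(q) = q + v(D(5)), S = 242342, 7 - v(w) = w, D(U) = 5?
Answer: 85794959700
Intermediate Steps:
X = 238831 (X = 2 - 1*(-238829) = 2 + 238829 = 238831)
v(w) = 7 - w
P(q) = 2 + q (P(q) = q + (7 - 1*5) = q + (7 - 5) = q + 2 = 2 + q)
(O(125) + S)*((X + 113958) + P(234)) = (686 + 242342)*((238831 + 113958) + (2 + 234)) = 243028*(352789 + 236) = 243028*353025 = 85794959700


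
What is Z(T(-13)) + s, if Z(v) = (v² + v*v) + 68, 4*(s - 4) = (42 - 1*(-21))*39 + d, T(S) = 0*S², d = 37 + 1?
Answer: 2783/4 ≈ 695.75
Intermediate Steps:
d = 38
T(S) = 0
s = 2511/4 (s = 4 + ((42 - 1*(-21))*39 + 38)/4 = 4 + ((42 + 21)*39 + 38)/4 = 4 + (63*39 + 38)/4 = 4 + (2457 + 38)/4 = 4 + (¼)*2495 = 4 + 2495/4 = 2511/4 ≈ 627.75)
Z(v) = 68 + 2*v² (Z(v) = (v² + v²) + 68 = 2*v² + 68 = 68 + 2*v²)
Z(T(-13)) + s = (68 + 2*0²) + 2511/4 = (68 + 2*0) + 2511/4 = (68 + 0) + 2511/4 = 68 + 2511/4 = 2783/4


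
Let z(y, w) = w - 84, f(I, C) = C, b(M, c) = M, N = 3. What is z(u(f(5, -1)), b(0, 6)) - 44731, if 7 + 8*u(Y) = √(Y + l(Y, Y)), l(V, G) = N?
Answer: -44815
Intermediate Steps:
l(V, G) = 3
u(Y) = -7/8 + √(3 + Y)/8 (u(Y) = -7/8 + √(Y + 3)/8 = -7/8 + √(3 + Y)/8)
z(y, w) = -84 + w
z(u(f(5, -1)), b(0, 6)) - 44731 = (-84 + 0) - 44731 = -84 - 44731 = -44815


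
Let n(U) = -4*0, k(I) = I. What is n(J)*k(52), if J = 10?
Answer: 0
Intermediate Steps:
n(U) = 0
n(J)*k(52) = 0*52 = 0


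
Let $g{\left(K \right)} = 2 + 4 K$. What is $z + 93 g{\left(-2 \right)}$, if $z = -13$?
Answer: $-571$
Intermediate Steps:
$z + 93 g{\left(-2 \right)} = -13 + 93 \left(2 + 4 \left(-2\right)\right) = -13 + 93 \left(2 - 8\right) = -13 + 93 \left(-6\right) = -13 - 558 = -571$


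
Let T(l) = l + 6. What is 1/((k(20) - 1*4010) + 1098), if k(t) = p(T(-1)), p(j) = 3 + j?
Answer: -1/2904 ≈ -0.00034435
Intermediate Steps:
T(l) = 6 + l
k(t) = 8 (k(t) = 3 + (6 - 1) = 3 + 5 = 8)
1/((k(20) - 1*4010) + 1098) = 1/((8 - 1*4010) + 1098) = 1/((8 - 4010) + 1098) = 1/(-4002 + 1098) = 1/(-2904) = -1/2904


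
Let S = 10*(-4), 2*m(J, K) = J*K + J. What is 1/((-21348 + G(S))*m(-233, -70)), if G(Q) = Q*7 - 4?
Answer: -1/173888832 ≈ -5.7508e-9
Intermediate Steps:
m(J, K) = J/2 + J*K/2 (m(J, K) = (J*K + J)/2 = (J + J*K)/2 = J/2 + J*K/2)
S = -40
G(Q) = -4 + 7*Q (G(Q) = 7*Q - 4 = -4 + 7*Q)
1/((-21348 + G(S))*m(-233, -70)) = 1/((-21348 + (-4 + 7*(-40)))*(((1/2)*(-233)*(1 - 70)))) = 1/((-21348 + (-4 - 280))*(((1/2)*(-233)*(-69)))) = 1/((-21348 - 284)*(16077/2)) = (2/16077)/(-21632) = -1/21632*2/16077 = -1/173888832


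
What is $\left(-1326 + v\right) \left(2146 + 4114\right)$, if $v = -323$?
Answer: $-10322740$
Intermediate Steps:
$\left(-1326 + v\right) \left(2146 + 4114\right) = \left(-1326 - 323\right) \left(2146 + 4114\right) = \left(-1649\right) 6260 = -10322740$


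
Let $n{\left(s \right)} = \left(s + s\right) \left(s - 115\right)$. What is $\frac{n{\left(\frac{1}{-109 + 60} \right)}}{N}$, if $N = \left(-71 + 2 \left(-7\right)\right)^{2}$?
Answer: $\frac{11272}{17347225} \approx 0.00064979$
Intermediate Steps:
$n{\left(s \right)} = 2 s \left(-115 + s\right)$
$N = 7225$ ($N = \left(-71 - 14\right)^{2} = \left(-85\right)^{2} = 7225$)
$\frac{n{\left(\frac{1}{-109 + 60} \right)}}{N} = \frac{2 \frac{1}{-109 + 60} \left(-115 + \frac{1}{-109 + 60}\right)}{7225} = \frac{2 \left(-115 + \frac{1}{-49}\right)}{-49} \cdot \frac{1}{7225} = 2 \left(- \frac{1}{49}\right) \left(-115 - \frac{1}{49}\right) \frac{1}{7225} = 2 \left(- \frac{1}{49}\right) \left(- \frac{5636}{49}\right) \frac{1}{7225} = \frac{11272}{2401} \cdot \frac{1}{7225} = \frac{11272}{17347225}$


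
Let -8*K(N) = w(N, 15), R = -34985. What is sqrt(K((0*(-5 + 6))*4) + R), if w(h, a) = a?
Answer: I*sqrt(559790)/4 ≈ 187.05*I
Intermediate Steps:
K(N) = -15/8 (K(N) = -1/8*15 = -15/8)
sqrt(K((0*(-5 + 6))*4) + R) = sqrt(-15/8 - 34985) = sqrt(-279895/8) = I*sqrt(559790)/4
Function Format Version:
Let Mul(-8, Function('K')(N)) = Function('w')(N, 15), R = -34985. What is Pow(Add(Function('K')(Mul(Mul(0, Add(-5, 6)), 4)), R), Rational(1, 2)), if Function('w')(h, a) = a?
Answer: Mul(Rational(1, 4), I, Pow(559790, Rational(1, 2))) ≈ Mul(187.05, I)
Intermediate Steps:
Function('K')(N) = Rational(-15, 8) (Function('K')(N) = Mul(Rational(-1, 8), 15) = Rational(-15, 8))
Pow(Add(Function('K')(Mul(Mul(0, Add(-5, 6)), 4)), R), Rational(1, 2)) = Pow(Add(Rational(-15, 8), -34985), Rational(1, 2)) = Pow(Rational(-279895, 8), Rational(1, 2)) = Mul(Rational(1, 4), I, Pow(559790, Rational(1, 2)))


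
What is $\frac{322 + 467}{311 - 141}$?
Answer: $\frac{789}{170} \approx 4.6412$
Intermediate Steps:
$\frac{322 + 467}{311 - 141} = \frac{1}{170} \cdot 789 = \frac{789}{170}$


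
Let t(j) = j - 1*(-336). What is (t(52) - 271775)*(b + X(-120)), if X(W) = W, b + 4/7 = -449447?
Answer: 854047561551/7 ≈ 1.2201e+11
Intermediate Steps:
b = -3146133/7 (b = -4/7 - 449447 = -3146133/7 ≈ -4.4945e+5)
t(j) = 336 + j (t(j) = j + 336 = 336 + j)
(t(52) - 271775)*(b + X(-120)) = ((336 + 52) - 271775)*(-3146133/7 - 120) = (388 - 271775)*(-3146973/7) = -271387*(-3146973/7) = 854047561551/7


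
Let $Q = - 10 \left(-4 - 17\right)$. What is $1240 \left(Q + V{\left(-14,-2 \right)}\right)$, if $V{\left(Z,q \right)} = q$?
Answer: $257920$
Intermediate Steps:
$Q = 210$ ($Q = \left(-10\right) \left(-21\right) = 210$)
$1240 \left(Q + V{\left(-14,-2 \right)}\right) = 1240 \left(210 - 2\right) = 1240 \cdot 208 = 257920$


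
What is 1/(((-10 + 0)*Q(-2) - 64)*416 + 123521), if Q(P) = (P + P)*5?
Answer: 1/180097 ≈ 5.5526e-6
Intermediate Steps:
Q(P) = 10*P (Q(P) = (2*P)*5 = 10*P)
1/(((-10 + 0)*Q(-2) - 64)*416 + 123521) = 1/(((-10 + 0)*(10*(-2)) - 64)*416 + 123521) = 1/((-10*(-20) - 64)*416 + 123521) = 1/((200 - 64)*416 + 123521) = 1/(136*416 + 123521) = 1/(56576 + 123521) = 1/180097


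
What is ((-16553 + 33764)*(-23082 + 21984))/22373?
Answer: -18897678/22373 ≈ -844.66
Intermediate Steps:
((-16553 + 33764)*(-23082 + 21984))/22373 = (17211*(-1098))*(1/22373) = -18897678*1/22373 = -18897678/22373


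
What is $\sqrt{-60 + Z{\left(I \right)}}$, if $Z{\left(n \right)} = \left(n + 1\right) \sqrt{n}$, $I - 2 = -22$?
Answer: $\sqrt{-60 - 38 i \sqrt{5}} \approx 4.6914 - 9.0559 i$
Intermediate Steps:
$I = -20$ ($I = 2 - 22 = -20$)
$Z{\left(n \right)} = \sqrt{n} \left(1 + n\right)$ ($Z{\left(n \right)} = \left(1 + n\right) \sqrt{n} = \sqrt{n} \left(1 + n\right)$)
$\sqrt{-60 + Z{\left(I \right)}} = \sqrt{-60 + \sqrt{-20} \left(1 - 20\right)} = \sqrt{-60 + 2 i \sqrt{5} \left(-19\right)} = \sqrt{-60 - 38 i \sqrt{5}}$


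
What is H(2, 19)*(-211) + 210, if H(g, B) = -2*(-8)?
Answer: -3166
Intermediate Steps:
H(g, B) = 16
H(2, 19)*(-211) + 210 = 16*(-211) + 210 = -3376 + 210 = -3166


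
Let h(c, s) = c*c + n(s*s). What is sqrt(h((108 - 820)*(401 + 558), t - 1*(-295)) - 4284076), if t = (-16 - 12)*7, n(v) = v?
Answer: sqrt(466222490589) ≈ 6.8281e+5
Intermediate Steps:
t = -196 (t = -28*7 = -196)
h(c, s) = c**2 + s**2 (h(c, s) = c*c + s*s = c**2 + s**2)
sqrt(h((108 - 820)*(401 + 558), t - 1*(-295)) - 4284076) = sqrt((((108 - 820)*(401 + 558))**2 + (-196 - 1*(-295))**2) - 4284076) = sqrt(((-712*959)**2 + (-196 + 295)**2) - 4284076) = sqrt(((-682808)**2 + 99**2) - 4284076) = sqrt((466226764864 + 9801) - 4284076) = sqrt(466226774665 - 4284076) = sqrt(466222490589)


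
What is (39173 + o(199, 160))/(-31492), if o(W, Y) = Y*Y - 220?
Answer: -64553/31492 ≈ -2.0498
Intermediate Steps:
o(W, Y) = -220 + Y**2 (o(W, Y) = Y**2 - 220 = -220 + Y**2)
(39173 + o(199, 160))/(-31492) = (39173 + (-220 + 160**2))/(-31492) = (39173 + (-220 + 25600))*(-1/31492) = (39173 + 25380)*(-1/31492) = 64553*(-1/31492) = -64553/31492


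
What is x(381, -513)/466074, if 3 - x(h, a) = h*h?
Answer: -24193/77679 ≈ -0.31145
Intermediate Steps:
x(h, a) = 3 - h**2 (x(h, a) = 3 - h*h = 3 - h**2)
x(381, -513)/466074 = (3 - 1*381**2)/466074 = (3 - 1*145161)*(1/466074) = (3 - 145161)*(1/466074) = -145158*1/466074 = -24193/77679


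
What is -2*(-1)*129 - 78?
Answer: 180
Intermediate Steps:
-2*(-1)*129 - 78 = 2*129 - 78 = 258 - 78 = 180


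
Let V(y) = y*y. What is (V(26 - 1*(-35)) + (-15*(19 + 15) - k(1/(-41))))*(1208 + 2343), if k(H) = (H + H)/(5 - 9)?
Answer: 934981851/82 ≈ 1.1402e+7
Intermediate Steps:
k(H) = -H/2 (k(H) = (2*H)/(-4) = (2*H)*(-¼) = -H/2)
V(y) = y²
(V(26 - 1*(-35)) + (-15*(19 + 15) - k(1/(-41))))*(1208 + 2343) = ((26 - 1*(-35))² + (-15*(19 + 15) - (-1)/(2*(-41))))*(1208 + 2343) = ((26 + 35)² + (-15*34 - (-1)*(-1)/(2*41)))*3551 = (61² + (-510 - 1*1/82))*3551 = (3721 + (-510 - 1/82))*3551 = (3721 - 41821/82)*3551 = (263301/82)*3551 = 934981851/82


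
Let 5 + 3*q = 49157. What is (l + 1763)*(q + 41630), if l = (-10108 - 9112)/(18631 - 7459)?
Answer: 95128533852/931 ≈ 1.0218e+8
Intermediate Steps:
q = 16384 (q = -5/3 + (⅓)*49157 = -5/3 + 49157/3 = 16384)
l = -4805/2793 (l = -19220/11172 = -19220*1/11172 = -4805/2793 ≈ -1.7204)
(l + 1763)*(q + 41630) = (-4805/2793 + 1763)*(16384 + 41630) = (4919254/2793)*58014 = 95128533852/931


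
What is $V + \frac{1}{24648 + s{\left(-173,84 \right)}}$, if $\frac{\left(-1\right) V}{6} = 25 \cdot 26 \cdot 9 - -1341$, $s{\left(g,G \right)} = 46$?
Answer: $- \frac{1065447323}{24694} \approx -43146.0$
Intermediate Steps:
$V = -43146$ ($V = - 6 \left(25 \cdot 26 \cdot 9 - -1341\right) = - 6 \left(650 \cdot 9 + 1341\right) = - 6 \left(5850 + 1341\right) = \left(-6\right) 7191 = -43146$)
$V + \frac{1}{24648 + s{\left(-173,84 \right)}} = -43146 + \frac{1}{24648 + 46} = -43146 + \frac{1}{24694} = - \frac{1065447323}{24694}$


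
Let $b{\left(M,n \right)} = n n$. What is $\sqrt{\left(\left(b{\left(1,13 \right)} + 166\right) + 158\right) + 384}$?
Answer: $\sqrt{877} \approx 29.614$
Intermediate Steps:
$b{\left(M,n \right)} = n^{2}$
$\sqrt{\left(\left(b{\left(1,13 \right)} + 166\right) + 158\right) + 384} = \sqrt{\left(\left(13^{2} + 166\right) + 158\right) + 384} = \sqrt{\left(\left(169 + 166\right) + 158\right) + 384} = \sqrt{\left(335 + 158\right) + 384} = \sqrt{493 + 384} = \sqrt{877}$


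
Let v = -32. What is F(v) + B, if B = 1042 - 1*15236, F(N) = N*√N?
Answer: -14194 - 128*I*√2 ≈ -14194.0 - 181.02*I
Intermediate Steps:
F(N) = N^(3/2)
B = -14194 (B = 1042 - 15236 = -14194)
F(v) + B = (-32)^(3/2) - 14194 = -128*I*√2 - 14194 = -14194 - 128*I*√2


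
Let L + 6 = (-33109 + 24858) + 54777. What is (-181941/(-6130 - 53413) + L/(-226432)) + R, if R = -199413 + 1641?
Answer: -333301351284065/1685305072 ≈ -1.9777e+5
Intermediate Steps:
L = 46520 (L = -6 + ((-33109 + 24858) + 54777) = -6 + (-8251 + 54777) = -6 + 46526 = 46520)
R = -197772
(-181941/(-6130 - 53413) + L/(-226432)) + R = (-181941/(-6130 - 53413) + 46520/(-226432)) - 197772 = (-181941/(-59543) + 46520*(-1/226432)) - 197772 = (-181941*(-1/59543) - 5815/28304) - 197772 = (181941/59543 - 5815/28304) - 197772 = 4803415519/1685305072 - 197772 = -333301351284065/1685305072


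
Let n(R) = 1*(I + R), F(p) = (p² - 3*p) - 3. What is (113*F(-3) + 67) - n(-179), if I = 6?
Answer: 1935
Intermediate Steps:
F(p) = -3 + p² - 3*p
n(R) = 6 + R (n(R) = 1*(6 + R) = 6 + R)
(113*F(-3) + 67) - n(-179) = (113*(-3 + (-3)² - 3*(-3)) + 67) - (6 - 179) = (113*(-3 + 9 + 9) + 67) - 1*(-173) = (113*15 + 67) + 173 = (1695 + 67) + 173 = 1762 + 173 = 1935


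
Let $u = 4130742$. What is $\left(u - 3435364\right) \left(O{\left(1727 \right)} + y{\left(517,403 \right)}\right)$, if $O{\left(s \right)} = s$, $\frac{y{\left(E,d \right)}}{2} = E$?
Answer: $1919938658$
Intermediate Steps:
$y{\left(E,d \right)} = 2 E$
$\left(u - 3435364\right) \left(O{\left(1727 \right)} + y{\left(517,403 \right)}\right) = \left(4130742 - 3435364\right) \left(1727 + 2 \cdot 517\right) = 695378 \left(1727 + 1034\right) = 695378 \cdot 2761 = 1919938658$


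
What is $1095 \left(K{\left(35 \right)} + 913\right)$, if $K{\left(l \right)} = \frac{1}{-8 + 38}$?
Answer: $\frac{1999543}{2} \approx 9.9977 \cdot 10^{5}$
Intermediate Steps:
$K{\left(l \right)} = \frac{1}{30}$
$1095 \left(K{\left(35 \right)} + 913\right) = 1095 \left(\frac{1}{30} + 913\right) = 1095 \cdot \frac{27391}{30} = \frac{1999543}{2}$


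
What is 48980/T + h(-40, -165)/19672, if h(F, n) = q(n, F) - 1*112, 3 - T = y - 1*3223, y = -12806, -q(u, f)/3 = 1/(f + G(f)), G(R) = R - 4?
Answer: 841522105/275958816 ≈ 3.0494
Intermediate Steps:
G(R) = -4 + R
q(u, f) = -3/(-4 + 2*f) (q(u, f) = -3/(f + (-4 + f)) = -3/(-4 + 2*f))
T = 16032 (T = 3 - (-12806 - 1*3223) = 3 - (-12806 - 3223) = 3 - 1*(-16029) = 3 + 16029 = 16032)
h(F, n) = -112 - 3/(-4 + 2*F) (h(F, n) = -3/(-4 + 2*F) - 1*112 = -3/(-4 + 2*F) - 112 = -112 - 3/(-4 + 2*F))
48980/T + h(-40, -165)/19672 = 48980/16032 + ((445 - 224*(-40))/(2*(-2 - 40)))/19672 = 48980*(1/16032) + ((1/2)*(445 + 8960)/(-42))*(1/19672) = 12245/4008 + ((1/2)*(-1/42)*9405)*(1/19672) = 12245/4008 - 3135/28*1/19672 = 12245/4008 - 3135/550816 = 841522105/275958816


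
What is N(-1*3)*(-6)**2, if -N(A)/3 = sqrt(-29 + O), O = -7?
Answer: -648*I ≈ -648.0*I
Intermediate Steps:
N(A) = -18*I (N(A) = -3*sqrt(-29 - 7) = -18*I)
N(-1*3)*(-6)**2 = -18*I*(-6)**2 = -18*I*36 = -648*I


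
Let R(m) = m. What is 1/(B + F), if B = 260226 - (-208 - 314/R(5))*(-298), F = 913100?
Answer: 5/5463138 ≈ 9.1522e-7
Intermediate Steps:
B = 897638/5 (B = 260226 - (-208 - 314/5)*(-298) = 260226 - (-1354)*(-298)/5 = 260226 - 1*403492/5 = 260226 - 403492/5 = 897638/5 ≈ 1.7953e+5)
1/(B + F) = 1/(897638/5 + 913100) = 1/(5463138/5) = 5/5463138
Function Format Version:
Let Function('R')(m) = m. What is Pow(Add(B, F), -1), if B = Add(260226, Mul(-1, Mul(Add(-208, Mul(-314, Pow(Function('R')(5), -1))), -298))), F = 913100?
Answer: Rational(5, 5463138) ≈ 9.1522e-7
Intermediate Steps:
B = Rational(897638, 5) (B = Add(260226, Mul(-1, Mul(Add(-208, Mul(-314, Pow(5, -1))), -298))) = Add(260226, Mul(-1, Mul(Add(-208, Mul(-314, Rational(1, 5))), -298))) = Add(260226, Mul(-1, Mul(Add(-208, Rational(-314, 5)), -298))) = Add(260226, Mul(-1, Mul(Rational(-1354, 5), -298))) = Add(260226, Mul(-1, Rational(403492, 5))) = Add(260226, Rational(-403492, 5)) = Rational(897638, 5) ≈ 1.7953e+5)
Pow(Add(B, F), -1) = Pow(Add(Rational(897638, 5), 913100), -1) = Pow(Rational(5463138, 5), -1) = Rational(5, 5463138)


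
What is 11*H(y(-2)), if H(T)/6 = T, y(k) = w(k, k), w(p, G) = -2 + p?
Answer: -264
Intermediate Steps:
y(k) = -2 + k
H(T) = 6*T
11*H(y(-2)) = 11*(6*(-2 - 2)) = 11*(6*(-4)) = 11*(-24) = -264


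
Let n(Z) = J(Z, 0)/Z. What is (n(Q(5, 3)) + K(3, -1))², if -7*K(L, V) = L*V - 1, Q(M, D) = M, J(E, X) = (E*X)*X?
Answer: 16/49 ≈ 0.32653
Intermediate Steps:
J(E, X) = E*X²
K(L, V) = ⅐ - L*V/7 (K(L, V) = -(L*V - 1)/7 = -(-1 + L*V)/7 = ⅐ - L*V/7)
n(Z) = 0 (n(Z) = (Z*0²)/Z = (Z*0)/Z = 0/Z = 0)
(n(Q(5, 3)) + K(3, -1))² = (0 + (⅐ - ⅐*3*(-1)))² = (0 + (⅐ + 3/7))² = (0 + 4/7)² = (4/7)² = 16/49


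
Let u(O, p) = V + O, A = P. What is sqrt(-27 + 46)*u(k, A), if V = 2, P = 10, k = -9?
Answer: -7*sqrt(19) ≈ -30.512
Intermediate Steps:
A = 10
u(O, p) = 2 + O
sqrt(-27 + 46)*u(k, A) = sqrt(-27 + 46)*(2 - 9) = sqrt(19)*(-7) = -7*sqrt(19)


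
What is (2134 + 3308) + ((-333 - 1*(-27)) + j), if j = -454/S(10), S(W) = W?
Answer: 25453/5 ≈ 5090.6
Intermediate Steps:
j = -227/5 (j = -454/10 = -454*⅒ = -227/5 ≈ -45.400)
(2134 + 3308) + ((-333 - 1*(-27)) + j) = (2134 + 3308) + ((-333 - 1*(-27)) - 227/5) = 5442 + ((-333 + 27) - 227/5) = 5442 + (-306 - 227/5) = 5442 - 1757/5 = 25453/5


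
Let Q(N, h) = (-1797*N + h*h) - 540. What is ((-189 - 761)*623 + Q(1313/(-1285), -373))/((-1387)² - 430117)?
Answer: -48340077/159945235 ≈ -0.30223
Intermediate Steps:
Q(N, h) = -540 + h² - 1797*N (Q(N, h) = (-1797*N + h²) - 540 = (h² - 1797*N) - 540 = -540 + h² - 1797*N)
((-189 - 761)*623 + Q(1313/(-1285), -373))/((-1387)² - 430117) = ((-189 - 761)*623 + (-540 + (-373)² - 2359461/(-1285)))/((-1387)² - 430117) = (-950*623 + (-540 + 139129 - 2359461*(-1)/1285))/(1923769 - 430117) = (-591850 + (-540 + 139129 - 1797*(-1313/1285)))/1493652 = (-591850 + (-540 + 139129 + 2359461/1285))*(1/1493652) = (-591850 + 180446326/1285)*(1/1493652) = -580080924/1285*1/1493652 = -48340077/159945235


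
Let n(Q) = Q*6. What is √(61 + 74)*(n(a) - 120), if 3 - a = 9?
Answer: -468*√15 ≈ -1812.6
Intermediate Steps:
a = -6 (a = 3 - 1*9 = 3 - 9 = -6)
n(Q) = 6*Q
√(61 + 74)*(n(a) - 120) = √(61 + 74)*(6*(-6) - 120) = √135*(-36 - 120) = (3*√15)*(-156) = -468*√15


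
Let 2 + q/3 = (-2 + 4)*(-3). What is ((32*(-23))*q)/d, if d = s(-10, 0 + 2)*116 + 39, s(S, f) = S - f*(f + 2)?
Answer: -5888/683 ≈ -8.6208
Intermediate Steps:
s(S, f) = S - f*(2 + f)
q = -24 (q = -6 + 3*((-2 + 4)*(-3)) = -6 + 3*(2*(-3)) = -6 + 3*(-6) = -6 - 18 = -24)
d = -2049 (d = (-10 - (0 + 2)² - 2*(0 + 2))*116 + 39 = (-10 - 1*2² - 2*2)*116 + 39 = (-10 - 1*4 - 4)*116 + 39 = (-10 - 4 - 4)*116 + 39 = -18*116 + 39 = -2088 + 39 = -2049)
((32*(-23))*q)/d = ((32*(-23))*(-24))/(-2049) = -736*(-24)*(-1/2049) = 17664*(-1/2049) = -5888/683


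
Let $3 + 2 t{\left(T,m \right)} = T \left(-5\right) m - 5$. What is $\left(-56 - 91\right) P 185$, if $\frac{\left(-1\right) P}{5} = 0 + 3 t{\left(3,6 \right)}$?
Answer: $-19988325$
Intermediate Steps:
$t{\left(T,m \right)} = -4 - \frac{5 T m}{2}$ ($t{\left(T,m \right)} = - \frac{3}{2} + \frac{T \left(-5\right) m - 5}{2} = - \frac{3}{2} + \frac{- 5 T m - 5}{2} = - \frac{3}{2} + \frac{-5 - 5 T m}{2} = - \frac{3}{2} - \left(\frac{5}{2} + \frac{5 T m}{2}\right) = -4 - \frac{5 T m}{2}$)
$P = 735$ ($P = - 5 \left(0 + 3 \left(-4 - \frac{15}{2} \cdot 6\right)\right) = - 5 \left(0 + 3 \left(-4 - 45\right)\right) = - 5 \left(0 + 3 \left(-49\right)\right) = - 5 \left(0 - 147\right) = \left(-5\right) \left(-147\right) = 735$)
$\left(-56 - 91\right) P 185 = \left(-56 - 91\right) 735 \cdot 185 = \left(-147\right) 735 \cdot 185 = \left(-108045\right) 185 = -19988325$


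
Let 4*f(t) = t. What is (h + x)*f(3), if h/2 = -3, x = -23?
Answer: -87/4 ≈ -21.750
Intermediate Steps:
h = -6 (h = 2*(-3) = -6)
f(t) = t/4
(h + x)*f(3) = (-6 - 23)*((¼)*3) = -29*¾ = -87/4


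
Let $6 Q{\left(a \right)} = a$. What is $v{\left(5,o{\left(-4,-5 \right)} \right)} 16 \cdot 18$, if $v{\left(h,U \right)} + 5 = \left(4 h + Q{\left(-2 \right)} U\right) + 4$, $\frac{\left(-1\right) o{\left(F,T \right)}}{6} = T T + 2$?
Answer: $21024$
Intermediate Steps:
$o{\left(F,T \right)} = -12 - 6 T^{2}$ ($o{\left(F,T \right)} = - 6 \left(T T + 2\right) = - 6 \left(T^{2} + 2\right) = - 6 \left(2 + T^{2}\right) = -12 - 6 T^{2}$)
$Q{\left(a \right)} = \frac{a}{6}$
$v{\left(h,U \right)} = -1 + 4 h - \frac{U}{3}$ ($v{\left(h,U \right)} = -5 + \left(\left(4 h + \frac{1}{6} \left(-2\right) U\right) + 4\right) = -5 - \left(-4 - 4 h + \frac{U}{3}\right) = -5 + \left(4 + 4 h - \frac{U}{3}\right) = -1 + 4 h - \frac{U}{3}$)
$v{\left(5,o{\left(-4,-5 \right)} \right)} 16 \cdot 18 = \left(-1 + 4 \cdot 5 - \frac{-12 - 6 \left(-5\right)^{2}}{3}\right) 16 \cdot 18 = \left(-1 + 20 - \frac{-12 - 150}{3}\right) 16 \cdot 18 = \left(-1 + 20 - -54\right) 16 \cdot 18 = \left(-1 + 20 + 54\right) 16 \cdot 18 = 73 \cdot 16 \cdot 18 = 1168 \cdot 18 = 21024$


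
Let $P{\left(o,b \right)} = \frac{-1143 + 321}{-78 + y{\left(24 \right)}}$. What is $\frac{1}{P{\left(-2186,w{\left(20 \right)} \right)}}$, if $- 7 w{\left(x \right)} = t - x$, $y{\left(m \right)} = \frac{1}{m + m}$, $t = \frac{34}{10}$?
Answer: $\frac{3743}{39456} \approx 0.094865$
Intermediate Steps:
$t = \frac{17}{5}$ ($t = 34 \cdot \frac{1}{10} = \frac{17}{5} \approx 3.4$)
$y{\left(m \right)} = \frac{1}{2 m}$
$w{\left(x \right)} = - \frac{17}{35} + \frac{x}{7}$ ($w{\left(x \right)} = - \frac{\frac{17}{5} - x}{7} = - \frac{17}{35} + \frac{x}{7}$)
$P{\left(o,b \right)} = \frac{39456}{3743}$ ($P{\left(o,b \right)} = \frac{-1143 + 321}{-78 + \frac{1}{2 \cdot 24}} = - \frac{822}{-78 + \frac{1}{2} \cdot \frac{1}{24}} = - \frac{822}{-78 + \frac{1}{48}} = - \frac{822}{- \frac{3743}{48}} = \left(-822\right) \left(- \frac{48}{3743}\right) = \frac{39456}{3743}$)
$\frac{1}{P{\left(-2186,w{\left(20 \right)} \right)}} = \frac{1}{\frac{39456}{3743}} = \frac{3743}{39456}$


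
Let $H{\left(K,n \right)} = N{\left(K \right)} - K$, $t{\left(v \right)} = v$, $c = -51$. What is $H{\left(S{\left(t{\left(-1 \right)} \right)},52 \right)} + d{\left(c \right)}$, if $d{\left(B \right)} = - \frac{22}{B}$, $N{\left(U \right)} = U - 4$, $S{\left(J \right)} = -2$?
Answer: $- \frac{182}{51} \approx -3.5686$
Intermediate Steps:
$N{\left(U \right)} = -4 + U$
$H{\left(K,n \right)} = -4$ ($H{\left(K,n \right)} = \left(-4 + K\right) - K = -4$)
$H{\left(S{\left(t{\left(-1 \right)} \right)},52 \right)} + d{\left(c \right)} = -4 - \frac{22}{-51} = -4 - - \frac{22}{51} = -4 + \frac{22}{51} = - \frac{182}{51}$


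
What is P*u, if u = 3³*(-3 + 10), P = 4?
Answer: 756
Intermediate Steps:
u = 189 (u = 27*7 = 189)
P*u = 4*189 = 756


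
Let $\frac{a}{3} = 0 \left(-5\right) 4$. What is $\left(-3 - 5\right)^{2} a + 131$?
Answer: $131$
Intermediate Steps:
$a = 0$ ($a = 3 \cdot 0 \left(-5\right) 4 = 3 \cdot 0 \cdot 4 = 3 \cdot 0 = 0$)
$\left(-3 - 5\right)^{2} a + 131 = \left(-3 - 5\right)^{2} \cdot 0 + 131 = \left(-8\right)^{2} \cdot 0 + 131 = 64 \cdot 0 + 131 = 0 + 131 = 131$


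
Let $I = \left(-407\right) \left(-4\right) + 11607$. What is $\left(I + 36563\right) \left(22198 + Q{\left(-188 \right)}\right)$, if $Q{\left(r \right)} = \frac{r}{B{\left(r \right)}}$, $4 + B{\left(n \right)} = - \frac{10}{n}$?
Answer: $\frac{58712766820}{53} \approx 1.1078 \cdot 10^{9}$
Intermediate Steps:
$I = 13235$ ($I = 1628 + 11607 = 13235$)
$B{\left(n \right)} = -4 - \frac{10}{n}$
$Q{\left(r \right)} = \frac{r}{-4 - \frac{10}{r}}$
$\left(I + 36563\right) \left(22198 + Q{\left(-188 \right)}\right) = \left(13235 + 36563\right) \left(22198 - \frac{\left(-188\right)^{2}}{10 + 4 \left(-188\right)}\right) = 49798 \left(22198 - \frac{35344}{10 - 752}\right) = 49798 \left(22198 - \frac{35344}{-742}\right) = 49798 \left(22198 - 35344 \left(- \frac{1}{742}\right)\right) = 49798 \left(22198 + \frac{17672}{371}\right) = 49798 \cdot \frac{8253130}{371} = \frac{58712766820}{53}$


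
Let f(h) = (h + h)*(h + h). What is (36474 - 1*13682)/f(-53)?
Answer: 5698/2809 ≈ 2.0285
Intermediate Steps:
f(h) = 4*h² (f(h) = (2*h)*(2*h) = 4*h²)
(36474 - 1*13682)/f(-53) = (36474 - 1*13682)/((4*(-53)²)) = (36474 - 13682)/((4*2809)) = 22792/11236 = 22792*(1/11236) = 5698/2809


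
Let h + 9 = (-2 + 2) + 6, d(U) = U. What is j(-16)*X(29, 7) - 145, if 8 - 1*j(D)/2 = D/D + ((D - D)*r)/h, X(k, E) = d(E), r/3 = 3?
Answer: -47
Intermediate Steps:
r = 9 (r = 3*3 = 9)
X(k, E) = E
h = -3 (h = -9 + ((-2 + 2) + 6) = -9 + (0 + 6) = -9 + 6 = -3)
j(D) = 14 (j(D) = 16 - 2*(D/D + ((D - D)*9)/(-3)) = 16 - 2*(1 + (0*9)*(-⅓)) = 16 - 2*(1 + 0*(-⅓)) = 16 - 2*(1 + 0) = 16 - 2*1 = 16 - 2 = 14)
j(-16)*X(29, 7) - 145 = 14*7 - 145 = 98 - 145 = -47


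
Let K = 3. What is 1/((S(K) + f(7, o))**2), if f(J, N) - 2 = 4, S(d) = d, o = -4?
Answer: 1/81 ≈ 0.012346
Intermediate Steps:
f(J, N) = 6 (f(J, N) = 2 + 4 = 6)
1/((S(K) + f(7, o))**2) = 1/((3 + 6)**2) = 1/(9**2) = 1/81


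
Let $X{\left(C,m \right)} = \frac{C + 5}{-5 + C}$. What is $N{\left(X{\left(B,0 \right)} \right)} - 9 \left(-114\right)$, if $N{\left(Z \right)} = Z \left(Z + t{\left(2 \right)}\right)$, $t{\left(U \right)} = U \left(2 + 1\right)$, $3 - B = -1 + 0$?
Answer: $1053$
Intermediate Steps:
$B = 4$ ($B = 3 - \left(-1 + 0\right) = 3 - -1 = 3 + 1 = 4$)
$t{\left(U \right)} = 3 U$ ($t{\left(U \right)} = U 3 = 3 U$)
$X{\left(C,m \right)} = \frac{5 + C}{-5 + C}$
$N{\left(Z \right)} = Z \left(6 + Z\right)$ ($N{\left(Z \right)} = Z \left(Z + 3 \cdot 2\right) = Z \left(Z + 6\right) = Z \left(6 + Z\right)$)
$N{\left(X{\left(B,0 \right)} \right)} - 9 \left(-114\right) = \frac{5 + 4}{-5 + 4} \left(6 + \frac{5 + 4}{-5 + 4}\right) - 9 \left(-114\right) = \frac{1}{-1} \cdot 9 \left(6 + \frac{1}{-1} \cdot 9\right) - -1026 = \left(-1\right) 9 \left(6 - 9\right) + 1026 = - 9 \left(6 - 9\right) + 1026 = \left(-9\right) \left(-3\right) + 1026 = 27 + 1026 = 1053$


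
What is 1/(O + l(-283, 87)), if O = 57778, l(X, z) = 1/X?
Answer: 283/16351173 ≈ 1.7308e-5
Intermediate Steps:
1/(O + l(-283, 87)) = 1/(57778 + 1/(-283)) = 1/(57778 - 1/283) = 1/(16351173/283) = 283/16351173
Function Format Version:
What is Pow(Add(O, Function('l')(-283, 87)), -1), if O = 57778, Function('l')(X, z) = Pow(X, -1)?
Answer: Rational(283, 16351173) ≈ 1.7308e-5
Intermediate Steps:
Pow(Add(O, Function('l')(-283, 87)), -1) = Pow(Add(57778, Pow(-283, -1)), -1) = Pow(Add(57778, Rational(-1, 283)), -1) = Pow(Rational(16351173, 283), -1) = Rational(283, 16351173)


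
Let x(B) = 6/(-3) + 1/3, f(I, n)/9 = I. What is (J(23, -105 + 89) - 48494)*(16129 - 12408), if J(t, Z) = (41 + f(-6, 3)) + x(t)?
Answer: -541502246/3 ≈ -1.8050e+8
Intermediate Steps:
f(I, n) = 9*I
x(B) = -5/3 (x(B) = 6*(-⅓) + 1*(⅓) = -2 + ⅓ = -5/3)
J(t, Z) = -44/3 (J(t, Z) = (41 + 9*(-6)) - 5/3 = (41 - 54) - 5/3 = -13 - 5/3 = -44/3)
(J(23, -105 + 89) - 48494)*(16129 - 12408) = (-44/3 - 48494)*(16129 - 12408) = -145526/3*3721 = -541502246/3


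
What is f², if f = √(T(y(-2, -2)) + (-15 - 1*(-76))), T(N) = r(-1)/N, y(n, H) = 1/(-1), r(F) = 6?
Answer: 55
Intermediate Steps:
y(n, H) = -1
T(N) = 6/N
f = √55 (f = √(6/(-1) + (-15 - 1*(-76))) = √(6*(-1) + (-15 + 76)) = √(-6 + 61) = √55 ≈ 7.4162)
f² = (√55)² = 55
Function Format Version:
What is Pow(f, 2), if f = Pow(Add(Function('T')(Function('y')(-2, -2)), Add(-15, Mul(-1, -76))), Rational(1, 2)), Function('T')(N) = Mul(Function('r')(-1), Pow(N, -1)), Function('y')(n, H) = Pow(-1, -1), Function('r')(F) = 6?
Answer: 55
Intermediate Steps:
Function('y')(n, H) = -1
Function('T')(N) = Mul(6, Pow(N, -1))
f = Pow(55, Rational(1, 2)) (f = Pow(Add(Mul(6, Pow(-1, -1)), Add(-15, Mul(-1, -76))), Rational(1, 2)) = Pow(Add(Mul(6, -1), Add(-15, 76)), Rational(1, 2)) = Pow(Add(-6, 61), Rational(1, 2)) = Pow(55, Rational(1, 2)) ≈ 7.4162)
Pow(f, 2) = Pow(Pow(55, Rational(1, 2)), 2) = 55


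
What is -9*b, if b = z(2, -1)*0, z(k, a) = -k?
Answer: 0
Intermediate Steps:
b = 0 (b = -1*2*0 = -2*0 = 0)
-9*b = -9*0 = 0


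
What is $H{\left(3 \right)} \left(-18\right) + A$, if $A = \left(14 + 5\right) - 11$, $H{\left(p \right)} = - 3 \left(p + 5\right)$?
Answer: $440$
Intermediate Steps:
$H{\left(p \right)} = -15 - 3 p$ ($H{\left(p \right)} = - 3 \left(5 + p\right) = -15 - 3 p$)
$A = 8$ ($A = 19 - 11 = 8$)
$H{\left(3 \right)} \left(-18\right) + A = \left(-15 - 9\right) \left(-18\right) + 8 = \left(-24\right) \left(-18\right) + 8 = 432 + 8 = 440$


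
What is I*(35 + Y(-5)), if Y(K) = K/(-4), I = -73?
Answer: -10585/4 ≈ -2646.3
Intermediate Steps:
Y(K) = -K/4 (Y(K) = K*(-¼) = -K/4)
I*(35 + Y(-5)) = -73*(35 - ¼*(-5)) = -73*(35 + 5/4) = -73*145/4 = -10585/4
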